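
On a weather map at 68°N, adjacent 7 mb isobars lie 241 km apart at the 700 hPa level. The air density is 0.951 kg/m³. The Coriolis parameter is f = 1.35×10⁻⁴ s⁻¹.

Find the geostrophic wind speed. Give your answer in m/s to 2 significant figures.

23 m/s

Pressure gradient: |∂P/∂n| = 700 Pa / 241000 m = 2.90×10⁻³ Pa/m
Geostrophic balance (pressure-gradient force = Coriolis force):
V_g = (1/(fρ)) |∂P/∂n| = 2.90×10⁻³ / (1.35×10⁻⁴ × 0.951) = 22.6 m/s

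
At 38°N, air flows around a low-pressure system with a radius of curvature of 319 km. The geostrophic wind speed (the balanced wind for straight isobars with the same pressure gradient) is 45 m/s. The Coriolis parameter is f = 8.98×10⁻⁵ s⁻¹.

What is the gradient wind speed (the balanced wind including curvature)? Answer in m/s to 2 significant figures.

Around a low, centrifugal force acts outward with Coriolis, so pressure-gradient force balances both:
(1/ρ)|∂P/∂n| = fV + V²/R  →  V² + fR·V − fR·V_g = 0
With fR = 8.98×10⁻⁵ × 319×10³ m = 28.6 m/s:
V = [−fR + √((fR)² + 4 fR V_g)]/2 = [−28.6 + √(28.6² + 4×28.6×45)]/2 = 24.3 m/s
Subgeostrophic (V < V_g = 45 m/s), as expected around a low.

24 m/s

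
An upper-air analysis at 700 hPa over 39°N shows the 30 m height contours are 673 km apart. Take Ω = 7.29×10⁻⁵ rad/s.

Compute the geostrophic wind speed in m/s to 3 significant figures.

4.77 m/s

Coriolis parameter at 39°N:
f = 2Ω sin φ = 2 × 7.29×10⁻⁵ × sin 39° = 9.18×10⁻⁵ s⁻¹
Height gradient: |∂Z/∂n| = 30 m / 673000 m = 4.46×10⁻⁵
On a pressure surface, geostrophic balance gives V_g = (g/f)|∂Z/∂n|:
V_g = 9.81 × 4.46×10⁻⁵ / 9.18×10⁻⁵ = 4.77 m/s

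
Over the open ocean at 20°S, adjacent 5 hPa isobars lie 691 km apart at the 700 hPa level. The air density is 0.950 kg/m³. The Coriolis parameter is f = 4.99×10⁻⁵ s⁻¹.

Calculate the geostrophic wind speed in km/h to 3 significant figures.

Pressure gradient: |∂P/∂n| = 500 Pa / 691000 m = 7.24×10⁻⁴ Pa/m
Geostrophic balance (pressure-gradient force = Coriolis force):
V_g = (1/(fρ)) |∂P/∂n| = 7.24×10⁻⁴ / (4.99×10⁻⁵ × 0.950) = 15.3 m/s
Converting: 15.3 m/s × 3.6 = 55.0 km/h

55.0 km/h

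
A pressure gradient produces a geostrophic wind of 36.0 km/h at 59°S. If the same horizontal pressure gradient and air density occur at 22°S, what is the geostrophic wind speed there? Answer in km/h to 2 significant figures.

82 km/h

With the same pressure gradient and density, V_g ∝ 1/f ∝ 1/sin φ.
V₂ = V₁ · sin φ₁ / sin φ₂ = 36.0 × sin 59° / sin 22°
V₂ = 36.0 × 0.8572/0.3746 = 82 km/h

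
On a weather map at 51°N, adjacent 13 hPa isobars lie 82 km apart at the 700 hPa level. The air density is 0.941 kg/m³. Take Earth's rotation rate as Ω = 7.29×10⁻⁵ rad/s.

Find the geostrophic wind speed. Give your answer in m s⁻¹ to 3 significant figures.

149 m s⁻¹

Coriolis parameter at 51°N:
f = 2Ω sin φ = 2 × 7.29×10⁻⁵ × sin 51° = 1.13×10⁻⁴ s⁻¹
Pressure gradient: |∂P/∂n| = 1300 Pa / 82000 m = 1.59×10⁻² Pa/m
Geostrophic balance (pressure-gradient force = Coriolis force):
V_g = (1/(fρ)) |∂P/∂n| = 1.59×10⁻² / (1.13×10⁻⁴ × 0.941) = 149 m/s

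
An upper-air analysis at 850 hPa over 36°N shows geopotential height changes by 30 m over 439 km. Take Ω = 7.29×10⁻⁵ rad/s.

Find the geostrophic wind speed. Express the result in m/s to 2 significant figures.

7.8 m/s

Coriolis parameter at 36°N:
f = 2Ω sin φ = 2 × 7.29×10⁻⁵ × sin 36° = 8.57×10⁻⁵ s⁻¹
Height gradient: |∂Z/∂n| = 30 m / 439000 m = 6.83×10⁻⁵
On a pressure surface, geostrophic balance gives V_g = (g/f)|∂Z/∂n|:
V_g = 9.81 × 6.83×10⁻⁵ / 8.57×10⁻⁵ = 7.82 m/s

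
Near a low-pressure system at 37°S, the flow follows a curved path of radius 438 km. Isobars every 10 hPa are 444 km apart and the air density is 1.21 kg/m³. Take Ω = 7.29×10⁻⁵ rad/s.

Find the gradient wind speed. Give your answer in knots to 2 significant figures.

30 knots

Coriolis parameter at 37°S:
f = 2Ω sin φ = 2 × 7.29×10⁻⁵ × sin 37° = 8.77×10⁻⁵ s⁻¹
Pressure gradient: |∂P/∂n| = 1000 Pa / 444000 m = 2.25×10⁻³ Pa/m
Geostrophic speed: V_g = |∂P/∂n|/(fρ) = 2.25×10⁻³/(8.77×10⁻⁵ × 1.21) = 21.2 m/s
Around a low, centrifugal force acts outward with Coriolis, so pressure-gradient force balances both:
(1/ρ)|∂P/∂n| = fV + V²/R  →  V² + fR·V − fR·V_g = 0
With fR = 8.77×10⁻⁵ × 438×10³ m = 38.4 m/s:
V = [−fR + √((fR)² + 4 fR V_g)]/2 = [−38.4 + √(38.4² + 4×38.4×21.2)]/2 = 15.2 m/s
Subgeostrophic (V < V_g = 21.2 m/s), as expected around a low.
Converting: 15.2 m/s × 1.944 = 30 knots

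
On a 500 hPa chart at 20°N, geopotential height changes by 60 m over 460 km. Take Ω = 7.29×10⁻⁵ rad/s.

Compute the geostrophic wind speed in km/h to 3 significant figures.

Coriolis parameter at 20°N:
f = 2Ω sin φ = 2 × 7.29×10⁻⁵ × sin 20° = 4.99×10⁻⁵ s⁻¹
Height gradient: |∂Z/∂n| = 60 m / 460000 m = 1.30×10⁻⁴
On a pressure surface, geostrophic balance gives V_g = (g/f)|∂Z/∂n|:
V_g = 9.81 × 1.30×10⁻⁴ / 4.99×10⁻⁵ = 25.7 m/s
Converting: 25.7 m/s × 3.6 = 92.4 km/h

92.4 km/h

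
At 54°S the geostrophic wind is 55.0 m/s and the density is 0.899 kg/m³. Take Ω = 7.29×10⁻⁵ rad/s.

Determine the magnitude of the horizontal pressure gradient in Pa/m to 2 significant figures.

5.8×10⁻³ Pa/m

Coriolis parameter at 54°S:
f = 2Ω sin φ = 2 × 7.29×10⁻⁵ × sin 54° = 1.18×10⁻⁴ s⁻¹
Geostrophic balance rearranged: |∂P/∂n| = f ρ V_g
|∂P/∂n| = 1.18×10⁻⁴ × 0.899 × 55.0 = 5.83×10⁻³ Pa/m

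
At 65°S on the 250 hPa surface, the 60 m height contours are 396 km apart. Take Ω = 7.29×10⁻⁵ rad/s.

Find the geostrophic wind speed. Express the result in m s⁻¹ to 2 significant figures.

11 m s⁻¹

Coriolis parameter at 65°S:
f = 2Ω sin φ = 2 × 7.29×10⁻⁵ × sin 65° = 1.32×10⁻⁴ s⁻¹
Height gradient: |∂Z/∂n| = 60 m / 396000 m = 1.52×10⁻⁴
On a pressure surface, geostrophic balance gives V_g = (g/f)|∂Z/∂n|:
V_g = 9.81 × 1.52×10⁻⁴ / 1.32×10⁻⁴ = 11.2 m/s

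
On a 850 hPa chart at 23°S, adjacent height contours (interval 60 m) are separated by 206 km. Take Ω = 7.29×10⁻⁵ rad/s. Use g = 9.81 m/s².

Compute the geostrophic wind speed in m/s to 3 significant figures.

Coriolis parameter at 23°S:
f = 2Ω sin φ = 2 × 7.29×10⁻⁵ × sin 23° = 5.70×10⁻⁵ s⁻¹
Height gradient: |∂Z/∂n| = 60 m / 206000 m = 2.91×10⁻⁴
On a pressure surface, geostrophic balance gives V_g = (g/f)|∂Z/∂n|:
V_g = 9.81 × 2.91×10⁻⁴ / 5.70×10⁻⁵ = 50.2 m/s

50.2 m/s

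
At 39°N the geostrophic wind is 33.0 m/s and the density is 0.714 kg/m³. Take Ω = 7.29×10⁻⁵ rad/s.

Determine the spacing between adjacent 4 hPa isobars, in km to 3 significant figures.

185 km

Coriolis parameter at 39°N:
f = 2Ω sin φ = 2 × 7.29×10⁻⁵ × sin 39° = 9.18×10⁻⁵ s⁻¹
Geostrophic balance rearranged: |∂P/∂n| = f ρ V_g
|∂P/∂n| = 9.18×10⁻⁵ × 0.714 × 33.0 = 2.16×10⁻³ Pa/m
Isobar spacing: Δn = ΔP/|∂P/∂n| = 400 Pa / 2.16×10⁻³ Pa/m = 185020 m ≈ 185 km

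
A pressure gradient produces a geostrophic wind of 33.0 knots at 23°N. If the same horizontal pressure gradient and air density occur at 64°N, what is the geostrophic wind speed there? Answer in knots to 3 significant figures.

14.3 knots

With the same pressure gradient and density, V_g ∝ 1/f ∝ 1/sin φ.
V₂ = V₁ · sin φ₁ / sin φ₂ = 33.0 × sin 23° / sin 64°
V₂ = 33.0 × 0.3907/0.8988 = 14.3 knots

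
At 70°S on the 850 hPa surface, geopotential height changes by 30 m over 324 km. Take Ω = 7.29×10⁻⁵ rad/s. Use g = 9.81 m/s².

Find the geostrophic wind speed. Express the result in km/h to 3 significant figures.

Coriolis parameter at 70°S:
f = 2Ω sin φ = 2 × 7.29×10⁻⁵ × sin 70° = 1.37×10⁻⁴ s⁻¹
Height gradient: |∂Z/∂n| = 30 m / 324000 m = 9.26×10⁻⁵
On a pressure surface, geostrophic balance gives V_g = (g/f)|∂Z/∂n|:
V_g = 9.81 × 9.26×10⁻⁵ / 1.37×10⁻⁴ = 6.63 m/s
Converting: 6.63 m/s × 3.6 = 23.9 km/h

23.9 km/h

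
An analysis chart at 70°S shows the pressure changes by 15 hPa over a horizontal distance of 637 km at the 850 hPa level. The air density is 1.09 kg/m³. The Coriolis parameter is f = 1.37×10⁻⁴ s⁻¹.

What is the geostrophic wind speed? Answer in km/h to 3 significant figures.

56.8 km/h

Pressure gradient: |∂P/∂n| = 1500 Pa / 637000 m = 2.35×10⁻³ Pa/m
Geostrophic balance (pressure-gradient force = Coriolis force):
V_g = (1/(fρ)) |∂P/∂n| = 2.35×10⁻³ / (1.37×10⁻⁴ × 1.09) = 15.8 m/s
Converting: 15.8 m/s × 3.6 = 56.8 km/h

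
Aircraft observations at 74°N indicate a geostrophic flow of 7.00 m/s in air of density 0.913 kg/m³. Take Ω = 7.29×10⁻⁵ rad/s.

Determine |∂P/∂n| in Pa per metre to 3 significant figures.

Coriolis parameter at 74°N:
f = 2Ω sin φ = 2 × 7.29×10⁻⁵ × sin 74° = 1.40×10⁻⁴ s⁻¹
Geostrophic balance rearranged: |∂P/∂n| = f ρ V_g
|∂P/∂n| = 1.40×10⁻⁴ × 0.913 × 7.00 = 8.96×10⁻⁴ Pa/m

8.96×10⁻⁴ Pa/m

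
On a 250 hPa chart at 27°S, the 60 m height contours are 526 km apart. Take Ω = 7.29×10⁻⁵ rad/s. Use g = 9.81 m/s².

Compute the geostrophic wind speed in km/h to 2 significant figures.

Coriolis parameter at 27°S:
f = 2Ω sin φ = 2 × 7.29×10⁻⁵ × sin 27° = 6.62×10⁻⁵ s⁻¹
Height gradient: |∂Z/∂n| = 60 m / 526000 m = 1.14×10⁻⁴
On a pressure surface, geostrophic balance gives V_g = (g/f)|∂Z/∂n|:
V_g = 9.81 × 1.14×10⁻⁴ / 6.62×10⁻⁵ = 16.9 m/s
Converting: 16.9 m/s × 3.6 = 61 km/h

61 km/h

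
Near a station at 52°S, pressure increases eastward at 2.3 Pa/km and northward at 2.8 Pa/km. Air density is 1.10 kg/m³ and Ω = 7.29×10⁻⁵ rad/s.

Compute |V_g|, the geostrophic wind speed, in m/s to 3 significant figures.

Coriolis parameter at 52°S:
f = 2Ω sin φ = 2 × 7.29×10⁻⁵ × sin 52° = 1.15×10⁻⁴ s⁻¹
In the Southern Hemisphere f is negative: f = −1.15×10⁻⁴ s⁻¹.
Component geostrophic relations (x east, y north):
u_g = −(1/(fρ)) ∂P/∂y,  v_g = (1/(fρ)) ∂P/∂x
u_g = −(2.8×10⁻³)/(−1.15×10⁻⁴ × 1.10) = 22.2 m/s;  v_g = (2.3×10⁻³)/(−1.15×10⁻⁴ × 1.10) = −18.2 m/s
|V_g| = √(u_g² + v_g²) = 28.7 m/s

28.7 m/s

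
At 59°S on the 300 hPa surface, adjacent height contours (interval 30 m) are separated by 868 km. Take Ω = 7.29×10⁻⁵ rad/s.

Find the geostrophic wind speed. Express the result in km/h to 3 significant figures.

9.77 km/h

Coriolis parameter at 59°S:
f = 2Ω sin φ = 2 × 7.29×10⁻⁵ × sin 59° = 1.25×10⁻⁴ s⁻¹
Height gradient: |∂Z/∂n| = 30 m / 868000 m = 3.46×10⁻⁵
On a pressure surface, geostrophic balance gives V_g = (g/f)|∂Z/∂n|:
V_g = 9.81 × 3.46×10⁻⁵ / 1.25×10⁻⁴ = 2.71 m/s
Converting: 2.71 m/s × 3.6 = 9.77 km/h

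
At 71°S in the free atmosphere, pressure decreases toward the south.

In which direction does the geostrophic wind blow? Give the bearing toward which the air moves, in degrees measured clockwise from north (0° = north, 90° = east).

The pressure-gradient force points toward the south (bearing 180°).
Geostrophic balance: in the Southern Hemisphere the Coriolis force deflects motion to the left, so the geostrophic wind blows 90° to the left of the pressure-gradient force (low pressure on the right).
Rotating 180° by 90° counterclockwise gives 090° — the wind blows toward the east.

090°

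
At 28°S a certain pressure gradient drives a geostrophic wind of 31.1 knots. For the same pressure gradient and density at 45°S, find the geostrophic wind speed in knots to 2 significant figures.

21 knots

With the same pressure gradient and density, V_g ∝ 1/f ∝ 1/sin φ.
V₂ = V₁ · sin φ₁ / sin φ₂ = 31.1 × sin 28° / sin 45°
V₂ = 31.1 × 0.4695/0.7071 = 21 knots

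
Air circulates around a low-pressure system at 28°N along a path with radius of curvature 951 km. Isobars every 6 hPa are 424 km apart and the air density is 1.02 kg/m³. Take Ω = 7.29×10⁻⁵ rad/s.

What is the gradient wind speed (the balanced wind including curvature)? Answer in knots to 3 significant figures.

31.5 knots

Coriolis parameter at 28°N:
f = 2Ω sin φ = 2 × 7.29×10⁻⁵ × sin 28° = 6.84×10⁻⁵ s⁻¹
Pressure gradient: |∂P/∂n| = 600 Pa / 424000 m = 1.42×10⁻³ Pa/m
Geostrophic speed: V_g = |∂P/∂n|/(fρ) = 1.42×10⁻³/(6.84×10⁻⁵ × 1.02) = 20.3 m/s
Around a low, centrifugal force acts outward with Coriolis, so pressure-gradient force balances both:
(1/ρ)|∂P/∂n| = fV + V²/R  →  V² + fR·V − fR·V_g = 0
With fR = 6.84×10⁻⁵ × 951×10³ m = 65.1 m/s:
V = [−fR + √((fR)² + 4 fR V_g)]/2 = [−65.1 + √(65.1² + 4×65.1×20.3)]/2 = 16.2 m/s
Subgeostrophic (V < V_g = 20.3 m/s), as expected around a low.
Converting: 16.2 m/s × 1.944 = 31.5 knots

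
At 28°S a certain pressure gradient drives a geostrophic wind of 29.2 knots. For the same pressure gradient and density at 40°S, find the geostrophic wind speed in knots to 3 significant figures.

With the same pressure gradient and density, V_g ∝ 1/f ∝ 1/sin φ.
V₂ = V₁ · sin φ₁ / sin φ₂ = 29.2 × sin 28° / sin 40°
V₂ = 29.2 × 0.4695/0.6428 = 21.3 knots

21.3 knots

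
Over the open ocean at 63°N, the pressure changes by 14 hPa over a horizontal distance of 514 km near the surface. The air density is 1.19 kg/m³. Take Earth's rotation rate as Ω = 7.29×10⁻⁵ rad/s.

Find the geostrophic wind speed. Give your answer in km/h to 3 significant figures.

63.4 km/h

Coriolis parameter at 63°N:
f = 2Ω sin φ = 2 × 7.29×10⁻⁵ × sin 63° = 1.30×10⁻⁴ s⁻¹
Pressure gradient: |∂P/∂n| = 1400 Pa / 514000 m = 2.72×10⁻³ Pa/m
Geostrophic balance (pressure-gradient force = Coriolis force):
V_g = (1/(fρ)) |∂P/∂n| = 2.72×10⁻³ / (1.30×10⁻⁴ × 1.19) = 17.6 m/s
Converting: 17.6 m/s × 3.6 = 63.4 km/h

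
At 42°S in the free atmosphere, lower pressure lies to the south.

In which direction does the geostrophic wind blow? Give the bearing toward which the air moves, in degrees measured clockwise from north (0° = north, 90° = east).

090°

The pressure-gradient force points toward the south (bearing 180°).
Geostrophic balance: in the Southern Hemisphere the Coriolis force deflects motion to the left, so the geostrophic wind blows 90° to the left of the pressure-gradient force (low pressure on the right).
Rotating 180° by 90° counterclockwise gives 090° — the wind blows toward the east.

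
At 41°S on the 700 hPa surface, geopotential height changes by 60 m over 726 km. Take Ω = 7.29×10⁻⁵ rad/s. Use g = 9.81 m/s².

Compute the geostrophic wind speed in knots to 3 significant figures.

Coriolis parameter at 41°S:
f = 2Ω sin φ = 2 × 7.29×10⁻⁵ × sin 41° = 9.57×10⁻⁵ s⁻¹
Height gradient: |∂Z/∂n| = 60 m / 726000 m = 8.26×10⁻⁵
On a pressure surface, geostrophic balance gives V_g = (g/f)|∂Z/∂n|:
V_g = 9.81 × 8.26×10⁻⁵ / 9.57×10⁻⁵ = 8.48 m/s
Converting: 8.48 m/s × 1.944 = 16.5 knots

16.5 knots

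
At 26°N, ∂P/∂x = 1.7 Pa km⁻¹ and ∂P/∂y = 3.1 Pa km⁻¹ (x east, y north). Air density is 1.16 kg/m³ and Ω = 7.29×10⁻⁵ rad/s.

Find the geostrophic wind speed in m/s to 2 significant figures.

Coriolis parameter at 26°N:
f = 2Ω sin φ = 2 × 7.29×10⁻⁵ × sin 26° = 6.39×10⁻⁵ s⁻¹
Component geostrophic relations (x east, y north):
u_g = −(1/(fρ)) ∂P/∂y,  v_g = (1/(fρ)) ∂P/∂x
u_g = −(3.1×10⁻³)/(6.39×10⁻⁵ × 1.16) = −41.8 m/s;  v_g = (1.7×10⁻³)/(6.39×10⁻⁵ × 1.16) = 22.9 m/s
|V_g| = √(u_g² + v_g²) = 47.7 m/s

48 m/s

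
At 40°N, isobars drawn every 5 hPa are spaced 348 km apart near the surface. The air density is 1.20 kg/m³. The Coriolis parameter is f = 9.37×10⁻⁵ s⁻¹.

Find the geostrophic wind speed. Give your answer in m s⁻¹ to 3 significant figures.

Pressure gradient: |∂P/∂n| = 500 Pa / 348000 m = 1.44×10⁻³ Pa/m
Geostrophic balance (pressure-gradient force = Coriolis force):
V_g = (1/(fρ)) |∂P/∂n| = 1.44×10⁻³ / (9.37×10⁻⁵ × 1.20) = 12.8 m/s

12.8 m s⁻¹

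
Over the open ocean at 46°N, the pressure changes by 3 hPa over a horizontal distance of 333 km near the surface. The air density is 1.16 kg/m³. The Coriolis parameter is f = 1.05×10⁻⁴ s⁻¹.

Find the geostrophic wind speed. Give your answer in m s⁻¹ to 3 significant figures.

7.40 m s⁻¹

Pressure gradient: |∂P/∂n| = 300 Pa / 333000 m = 9.01×10⁻⁴ Pa/m
Geostrophic balance (pressure-gradient force = Coriolis force):
V_g = (1/(fρ)) |∂P/∂n| = 9.01×10⁻⁴ / (1.05×10⁻⁴ × 1.16) = 7.40 m/s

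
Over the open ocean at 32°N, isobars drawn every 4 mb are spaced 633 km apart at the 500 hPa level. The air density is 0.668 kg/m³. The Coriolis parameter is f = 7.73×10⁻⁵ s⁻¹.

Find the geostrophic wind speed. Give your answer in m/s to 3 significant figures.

12.2 m/s

Pressure gradient: |∂P/∂n| = 400 Pa / 633000 m = 6.32×10⁻⁴ Pa/m
Geostrophic balance (pressure-gradient force = Coriolis force):
V_g = (1/(fρ)) |∂P/∂n| = 6.32×10⁻⁴ / (7.73×10⁻⁵ × 0.668) = 12.2 m/s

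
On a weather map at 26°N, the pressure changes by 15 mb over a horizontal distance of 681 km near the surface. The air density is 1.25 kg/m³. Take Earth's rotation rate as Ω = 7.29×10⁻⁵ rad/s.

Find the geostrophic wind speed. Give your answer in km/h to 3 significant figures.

99.3 km/h

Coriolis parameter at 26°N:
f = 2Ω sin φ = 2 × 7.29×10⁻⁵ × sin 26° = 6.39×10⁻⁵ s⁻¹
Pressure gradient: |∂P/∂n| = 1500 Pa / 681000 m = 2.20×10⁻³ Pa/m
Geostrophic balance (pressure-gradient force = Coriolis force):
V_g = (1/(fρ)) |∂P/∂n| = 2.20×10⁻³ / (6.39×10⁻⁵ × 1.25) = 27.6 m/s
Converting: 27.6 m/s × 3.6 = 99.3 km/h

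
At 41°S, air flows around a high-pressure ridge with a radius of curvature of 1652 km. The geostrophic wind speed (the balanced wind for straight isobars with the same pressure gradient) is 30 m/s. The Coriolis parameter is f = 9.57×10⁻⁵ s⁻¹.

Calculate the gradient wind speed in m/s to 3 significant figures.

40.2 m/s

Around a high, pressure-gradient force acts outward with centrifugal, so Coriolis balances both:
fV = (1/ρ)|∂P/∂n| + V²/R  →  V² − fR·V + fR·V_g = 0
With fR = 9.57×10⁻⁵ × 1652×10³ m = 158 m/s:
V = [fR − √((fR)² − 4 fR V_g)]/2 = [158 − √(158² − 4×158×30)]/2 = 40.2 m/s
Supergeostrophic (V > V_g = 30 m/s), as expected around a high.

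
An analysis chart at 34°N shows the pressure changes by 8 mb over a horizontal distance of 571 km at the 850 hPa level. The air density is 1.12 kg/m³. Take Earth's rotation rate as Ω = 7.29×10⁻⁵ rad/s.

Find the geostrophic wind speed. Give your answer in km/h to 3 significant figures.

55.2 km/h

Coriolis parameter at 34°N:
f = 2Ω sin φ = 2 × 7.29×10⁻⁵ × sin 34° = 8.15×10⁻⁵ s⁻¹
Pressure gradient: |∂P/∂n| = 800 Pa / 571000 m = 1.40×10⁻³ Pa/m
Geostrophic balance (pressure-gradient force = Coriolis force):
V_g = (1/(fρ)) |∂P/∂n| = 1.40×10⁻³ / (8.15×10⁻⁵ × 1.12) = 15.3 m/s
Converting: 15.3 m/s × 3.6 = 55.2 km/h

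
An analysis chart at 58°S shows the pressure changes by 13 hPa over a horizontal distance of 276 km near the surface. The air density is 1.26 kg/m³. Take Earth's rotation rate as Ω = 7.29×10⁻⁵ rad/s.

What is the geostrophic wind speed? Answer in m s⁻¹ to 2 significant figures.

30 m s⁻¹

Coriolis parameter at 58°S:
f = 2Ω sin φ = 2 × 7.29×10⁻⁵ × sin 58° = 1.24×10⁻⁴ s⁻¹
Pressure gradient: |∂P/∂n| = 1300 Pa / 276000 m = 4.71×10⁻³ Pa/m
Geostrophic balance (pressure-gradient force = Coriolis force):
V_g = (1/(fρ)) |∂P/∂n| = 4.71×10⁻³ / (1.24×10⁻⁴ × 1.26) = 30.2 m/s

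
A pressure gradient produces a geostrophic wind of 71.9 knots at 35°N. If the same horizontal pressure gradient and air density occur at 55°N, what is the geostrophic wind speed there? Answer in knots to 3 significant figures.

50.3 knots

With the same pressure gradient and density, V_g ∝ 1/f ∝ 1/sin φ.
V₂ = V₁ · sin φ₁ / sin φ₂ = 71.9 × sin 35° / sin 55°
V₂ = 71.9 × 0.5736/0.8192 = 50.3 knots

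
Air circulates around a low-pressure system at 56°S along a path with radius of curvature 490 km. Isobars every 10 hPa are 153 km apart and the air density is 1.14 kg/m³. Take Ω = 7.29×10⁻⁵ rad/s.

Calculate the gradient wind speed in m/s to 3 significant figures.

31.1 m/s

Coriolis parameter at 56°S:
f = 2Ω sin φ = 2 × 7.29×10⁻⁵ × sin 56° = 1.21×10⁻⁴ s⁻¹
Pressure gradient: |∂P/∂n| = 1000 Pa / 153000 m = 6.54×10⁻³ Pa/m
Geostrophic speed: V_g = |∂P/∂n|/(fρ) = 6.54×10⁻³/(1.21×10⁻⁴ × 1.14) = 47.4 m/s
Around a low, centrifugal force acts outward with Coriolis, so pressure-gradient force balances both:
(1/ρ)|∂P/∂n| = fV + V²/R  →  V² + fR·V − fR·V_g = 0
With fR = 1.21×10⁻⁴ × 490×10³ m = 59.2 m/s:
V = [−fR + √((fR)² + 4 fR V_g)]/2 = [−59.2 + √(59.2² + 4×59.2×47.4)]/2 = 31.1 m/s
Subgeostrophic (V < V_g = 47.4 m/s), as expected around a low.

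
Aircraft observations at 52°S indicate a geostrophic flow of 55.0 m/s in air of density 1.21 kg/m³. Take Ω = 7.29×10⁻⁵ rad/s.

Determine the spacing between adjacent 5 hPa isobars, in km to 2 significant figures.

Coriolis parameter at 52°S:
f = 2Ω sin φ = 2 × 7.29×10⁻⁵ × sin 52° = 1.15×10⁻⁴ s⁻¹
Geostrophic balance rearranged: |∂P/∂n| = f ρ V_g
|∂P/∂n| = 1.15×10⁻⁴ × 1.21 × 55.0 = 7.65×10⁻³ Pa/m
Isobar spacing: Δn = ΔP/|∂P/∂n| = 500 Pa / 7.65×10⁻³ Pa/m = 65393 m ≈ 65 km

65 km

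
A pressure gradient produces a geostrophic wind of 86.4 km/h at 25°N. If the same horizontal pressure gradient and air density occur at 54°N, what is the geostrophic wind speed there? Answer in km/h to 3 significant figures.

With the same pressure gradient and density, V_g ∝ 1/f ∝ 1/sin φ.
V₂ = V₁ · sin φ₁ / sin φ₂ = 86.4 × sin 25° / sin 54°
V₂ = 86.4 × 0.4226/0.8090 = 45.1 km/h

45.1 km/h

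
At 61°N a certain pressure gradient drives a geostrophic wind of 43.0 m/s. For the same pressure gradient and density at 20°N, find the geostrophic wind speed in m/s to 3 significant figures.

110 m/s

With the same pressure gradient and density, V_g ∝ 1/f ∝ 1/sin φ.
V₂ = V₁ · sin φ₁ / sin φ₂ = 43.0 × sin 61° / sin 20°
V₂ = 43.0 × 0.8746/0.3420 = 110 m/s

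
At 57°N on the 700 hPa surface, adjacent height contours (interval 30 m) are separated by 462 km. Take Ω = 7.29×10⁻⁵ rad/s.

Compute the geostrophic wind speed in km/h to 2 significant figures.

19 km/h

Coriolis parameter at 57°N:
f = 2Ω sin φ = 2 × 7.29×10⁻⁵ × sin 57° = 1.22×10⁻⁴ s⁻¹
Height gradient: |∂Z/∂n| = 30 m / 462000 m = 6.49×10⁻⁵
On a pressure surface, geostrophic balance gives V_g = (g/f)|∂Z/∂n|:
V_g = 9.81 × 6.49×10⁻⁵ / 1.22×10⁻⁴ = 5.21 m/s
Converting: 5.21 m/s × 3.6 = 19 km/h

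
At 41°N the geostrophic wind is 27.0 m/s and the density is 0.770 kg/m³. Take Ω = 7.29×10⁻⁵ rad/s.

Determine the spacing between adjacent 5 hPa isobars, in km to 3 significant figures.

251 km

Coriolis parameter at 41°N:
f = 2Ω sin φ = 2 × 7.29×10⁻⁵ × sin 41° = 9.57×10⁻⁵ s⁻¹
Geostrophic balance rearranged: |∂P/∂n| = f ρ V_g
|∂P/∂n| = 9.57×10⁻⁵ × 0.770 × 27.0 = 1.99×10⁻³ Pa/m
Isobar spacing: Δn = ΔP/|∂P/∂n| = 500 Pa / 1.99×10⁻³ Pa/m = 251429 m ≈ 251 km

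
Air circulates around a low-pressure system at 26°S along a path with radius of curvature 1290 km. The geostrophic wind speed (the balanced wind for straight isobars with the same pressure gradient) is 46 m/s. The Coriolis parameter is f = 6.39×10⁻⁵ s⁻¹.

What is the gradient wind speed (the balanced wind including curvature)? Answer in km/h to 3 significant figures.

Around a low, centrifugal force acts outward with Coriolis, so pressure-gradient force balances both:
(1/ρ)|∂P/∂n| = fV + V²/R  →  V² + fR·V − fR·V_g = 0
With fR = 6.39×10⁻⁵ × 1290×10³ m = 82.4 m/s:
V = [−fR + √((fR)² + 4 fR V_g)]/2 = [−82.4 + √(82.4² + 4×82.4×46)]/2 = 32.9 m/s
Subgeostrophic (V < V_g = 46 m/s), as expected around a low.
Converting: 32.9 m/s × 3.6 = 118 km/h

118 km/h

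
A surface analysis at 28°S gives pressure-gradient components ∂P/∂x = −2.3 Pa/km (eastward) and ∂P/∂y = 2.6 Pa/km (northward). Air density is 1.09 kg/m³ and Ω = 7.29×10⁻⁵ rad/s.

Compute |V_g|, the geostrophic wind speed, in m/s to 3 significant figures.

Coriolis parameter at 28°S:
f = 2Ω sin φ = 2 × 7.29×10⁻⁵ × sin 28° = 6.84×10⁻⁵ s⁻¹
In the Southern Hemisphere f is negative: f = −6.84×10⁻⁵ s⁻¹.
Component geostrophic relations (x east, y north):
u_g = −(1/(fρ)) ∂P/∂y,  v_g = (1/(fρ)) ∂P/∂x
u_g = −(2.6×10⁻³)/(−6.84×10⁻⁵ × 1.09) = 34.8 m/s;  v_g = (−2.3×10⁻³)/(−6.84×10⁻⁵ × 1.09) = 30.8 m/s
|V_g| = √(u_g² + v_g²) = 46.5 m/s

46.5 m/s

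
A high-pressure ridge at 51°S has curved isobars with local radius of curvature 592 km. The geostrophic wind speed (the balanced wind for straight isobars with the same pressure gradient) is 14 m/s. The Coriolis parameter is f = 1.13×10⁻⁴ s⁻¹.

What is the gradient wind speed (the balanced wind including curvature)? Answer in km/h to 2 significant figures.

Around a high, pressure-gradient force acts outward with centrifugal, so Coriolis balances both:
fV = (1/ρ)|∂P/∂n| + V²/R  →  V² − fR·V + fR·V_g = 0
With fR = 1.13×10⁻⁴ × 592×10³ m = 66.9 m/s:
V = [fR − √((fR)² − 4 fR V_g)]/2 = [66.9 − √(66.9² − 4×66.9×14)]/2 = 19.9 m/s
Supergeostrophic (V > V_g = 14 m/s), as expected around a high.
Converting: 19.9 m/s × 3.6 = 72 km/h

72 km/h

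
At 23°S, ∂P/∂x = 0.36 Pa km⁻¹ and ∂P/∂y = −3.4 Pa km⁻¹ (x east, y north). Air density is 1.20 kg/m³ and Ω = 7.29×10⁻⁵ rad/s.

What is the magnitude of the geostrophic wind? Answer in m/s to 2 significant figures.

50 m/s

Coriolis parameter at 23°S:
f = 2Ω sin φ = 2 × 7.29×10⁻⁵ × sin 23° = 5.70×10⁻⁵ s⁻¹
In the Southern Hemisphere f is negative: f = −5.70×10⁻⁵ s⁻¹.
Component geostrophic relations (x east, y north):
u_g = −(1/(fρ)) ∂P/∂y,  v_g = (1/(fρ)) ∂P/∂x
u_g = −(−3.4×10⁻³)/(−5.70×10⁻⁵ × 1.20) = −49.7 m/s;  v_g = (0.36×10⁻³)/(−5.70×10⁻⁵ × 1.20) = −5.27 m/s
|V_g| = √(u_g² + v_g²) = 50.0 m/s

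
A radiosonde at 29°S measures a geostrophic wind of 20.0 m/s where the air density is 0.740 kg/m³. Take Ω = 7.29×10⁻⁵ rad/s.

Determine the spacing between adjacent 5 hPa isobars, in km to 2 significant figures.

Coriolis parameter at 29°S:
f = 2Ω sin φ = 2 × 7.29×10⁻⁵ × sin 29° = 7.07×10⁻⁵ s⁻¹
Geostrophic balance rearranged: |∂P/∂n| = f ρ V_g
|∂P/∂n| = 7.07×10⁻⁵ × 0.740 × 20.0 = 1.05×10⁻³ Pa/m
Isobar spacing: Δn = ΔP/|∂P/∂n| = 500 Pa / 1.05×10⁻³ Pa/m = 477947 m ≈ 480 km

480 km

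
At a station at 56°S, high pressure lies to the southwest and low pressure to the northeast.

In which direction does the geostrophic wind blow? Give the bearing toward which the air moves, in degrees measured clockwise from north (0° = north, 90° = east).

The pressure-gradient force points toward the northeast (bearing 045°).
Geostrophic balance: in the Southern Hemisphere the Coriolis force deflects motion to the left, so the geostrophic wind blows 90° to the left of the pressure-gradient force (low pressure on the right).
Rotating 045° by 90° counterclockwise gives 315° — the wind blows toward the northwest.

315°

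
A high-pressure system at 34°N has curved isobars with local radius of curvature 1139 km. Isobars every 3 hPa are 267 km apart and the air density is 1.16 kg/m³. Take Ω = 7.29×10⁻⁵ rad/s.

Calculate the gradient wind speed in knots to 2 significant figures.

Coriolis parameter at 34°N:
f = 2Ω sin φ = 2 × 7.29×10⁻⁵ × sin 34° = 8.15×10⁻⁵ s⁻¹
Pressure gradient: |∂P/∂n| = 300 Pa / 267000 m = 1.12×10⁻³ Pa/m
Geostrophic speed: V_g = |∂P/∂n|/(fρ) = 1.12×10⁻³/(8.15×10⁻⁵ × 1.16) = 11.9 m/s
Around a high, pressure-gradient force acts outward with centrifugal, so Coriolis balances both:
fV = (1/ρ)|∂P/∂n| + V²/R  →  V² − fR·V + fR·V_g = 0
With fR = 8.15×10⁻⁵ × 1139×10³ m = 92.9 m/s:
V = [fR − √((fR)² − 4 fR V_g)]/2 = [92.9 − √(92.9² − 4×92.9×11.9)]/2 = 14 m/s
Supergeostrophic (V > V_g = 11.9 m/s), as expected around a high.
Converting: 14 m/s × 1.944 = 27 knots

27 knots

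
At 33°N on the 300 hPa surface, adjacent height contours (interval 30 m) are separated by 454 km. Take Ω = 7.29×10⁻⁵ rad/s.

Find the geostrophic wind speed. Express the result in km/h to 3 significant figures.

Coriolis parameter at 33°N:
f = 2Ω sin φ = 2 × 7.29×10⁻⁵ × sin 33° = 7.94×10⁻⁵ s⁻¹
Height gradient: |∂Z/∂n| = 30 m / 454000 m = 6.61×10⁻⁵
On a pressure surface, geostrophic balance gives V_g = (g/f)|∂Z/∂n|:
V_g = 9.81 × 6.61×10⁻⁵ / 7.94×10⁻⁵ = 8.16 m/s
Converting: 8.16 m/s × 3.6 = 29.4 km/h

29.4 km/h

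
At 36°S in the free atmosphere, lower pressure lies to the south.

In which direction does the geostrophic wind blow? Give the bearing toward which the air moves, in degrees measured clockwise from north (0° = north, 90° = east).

090°

The pressure-gradient force points toward the south (bearing 180°).
Geostrophic balance: in the Southern Hemisphere the Coriolis force deflects motion to the left, so the geostrophic wind blows 90° to the left of the pressure-gradient force (low pressure on the right).
Rotating 180° by 90° counterclockwise gives 090° — the wind blows toward the east.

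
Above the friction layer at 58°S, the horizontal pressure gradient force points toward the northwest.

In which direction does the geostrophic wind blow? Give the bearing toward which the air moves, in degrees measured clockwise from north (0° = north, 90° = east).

225°

The pressure-gradient force points toward the northwest (bearing 315°).
Geostrophic balance: in the Southern Hemisphere the Coriolis force deflects motion to the left, so the geostrophic wind blows 90° to the left of the pressure-gradient force (low pressure on the right).
Rotating 315° by 90° counterclockwise gives 225° — the wind blows toward the southwest.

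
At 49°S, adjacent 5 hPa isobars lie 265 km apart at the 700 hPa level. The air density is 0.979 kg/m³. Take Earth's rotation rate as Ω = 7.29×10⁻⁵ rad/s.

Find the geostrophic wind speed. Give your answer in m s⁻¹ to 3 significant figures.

Coriolis parameter at 49°S:
f = 2Ω sin φ = 2 × 7.29×10⁻⁵ × sin 49° = 1.10×10⁻⁴ s⁻¹
Pressure gradient: |∂P/∂n| = 500 Pa / 265000 m = 1.89×10⁻³ Pa/m
Geostrophic balance (pressure-gradient force = Coriolis force):
V_g = (1/(fρ)) |∂P/∂n| = 1.89×10⁻³ / (1.10×10⁻⁴ × 0.979) = 17.5 m/s

17.5 m s⁻¹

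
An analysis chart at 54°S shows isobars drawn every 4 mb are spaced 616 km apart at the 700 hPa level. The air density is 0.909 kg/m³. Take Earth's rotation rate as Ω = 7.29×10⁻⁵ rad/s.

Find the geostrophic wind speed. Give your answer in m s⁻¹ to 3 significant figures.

Coriolis parameter at 54°S:
f = 2Ω sin φ = 2 × 7.29×10⁻⁵ × sin 54° = 1.18×10⁻⁴ s⁻¹
Pressure gradient: |∂P/∂n| = 400 Pa / 616000 m = 6.49×10⁻⁴ Pa/m
Geostrophic balance (pressure-gradient force = Coriolis force):
V_g = (1/(fρ)) |∂P/∂n| = 6.49×10⁻⁴ / (1.18×10⁻⁴ × 0.909) = 6.06 m/s

6.06 m s⁻¹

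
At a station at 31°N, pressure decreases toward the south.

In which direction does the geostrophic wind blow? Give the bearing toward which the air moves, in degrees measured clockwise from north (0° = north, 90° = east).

The pressure-gradient force points toward the south (bearing 180°).
Geostrophic balance: in the Northern Hemisphere the Coriolis force deflects motion to the right, so the geostrophic wind blows 90° to the right of the pressure-gradient force (low pressure on the left).
Rotating 180° by 90° clockwise gives 270° — the wind blows toward the west.

270°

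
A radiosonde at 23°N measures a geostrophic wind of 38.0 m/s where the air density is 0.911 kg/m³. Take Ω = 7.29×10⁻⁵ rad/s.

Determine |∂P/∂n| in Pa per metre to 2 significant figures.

2.0×10⁻³ Pa/m

Coriolis parameter at 23°N:
f = 2Ω sin φ = 2 × 7.29×10⁻⁵ × sin 23° = 5.70×10⁻⁵ s⁻¹
Geostrophic balance rearranged: |∂P/∂n| = f ρ V_g
|∂P/∂n| = 5.70×10⁻⁵ × 0.911 × 38.0 = 1.97×10⁻³ Pa/m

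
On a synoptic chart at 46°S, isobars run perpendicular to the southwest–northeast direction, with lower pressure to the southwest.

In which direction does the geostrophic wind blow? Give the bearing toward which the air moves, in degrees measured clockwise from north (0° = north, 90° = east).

135°

The pressure-gradient force points toward the southwest (bearing 225°).
Geostrophic balance: in the Southern Hemisphere the Coriolis force deflects motion to the left, so the geostrophic wind blows 90° to the left of the pressure-gradient force (low pressure on the right).
Rotating 225° by 90° counterclockwise gives 135° — the wind blows toward the southeast.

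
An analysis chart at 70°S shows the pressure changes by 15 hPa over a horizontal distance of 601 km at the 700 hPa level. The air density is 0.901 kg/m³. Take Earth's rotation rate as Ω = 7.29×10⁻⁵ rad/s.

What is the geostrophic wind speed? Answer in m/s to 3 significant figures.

20.2 m/s

Coriolis parameter at 70°S:
f = 2Ω sin φ = 2 × 7.29×10⁻⁵ × sin 70° = 1.37×10⁻⁴ s⁻¹
Pressure gradient: |∂P/∂n| = 1500 Pa / 601000 m = 2.50×10⁻³ Pa/m
Geostrophic balance (pressure-gradient force = Coriolis force):
V_g = (1/(fρ)) |∂P/∂n| = 2.50×10⁻³ / (1.37×10⁻⁴ × 0.901) = 20.2 m/s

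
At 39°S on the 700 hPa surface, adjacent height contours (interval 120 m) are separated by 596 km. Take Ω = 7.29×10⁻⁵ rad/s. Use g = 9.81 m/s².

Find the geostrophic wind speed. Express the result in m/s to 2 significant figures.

22 m/s

Coriolis parameter at 39°S:
f = 2Ω sin φ = 2 × 7.29×10⁻⁵ × sin 39° = 9.18×10⁻⁵ s⁻¹
Height gradient: |∂Z/∂n| = 120 m / 596000 m = 2.01×10⁻⁴
On a pressure surface, geostrophic balance gives V_g = (g/f)|∂Z/∂n|:
V_g = 9.81 × 2.01×10⁻⁴ / 9.18×10⁻⁵ = 21.5 m/s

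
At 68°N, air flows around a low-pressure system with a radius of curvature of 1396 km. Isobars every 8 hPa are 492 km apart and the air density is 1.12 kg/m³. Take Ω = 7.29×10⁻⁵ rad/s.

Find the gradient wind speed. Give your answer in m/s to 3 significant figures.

Coriolis parameter at 68°N:
f = 2Ω sin φ = 2 × 7.29×10⁻⁵ × sin 68° = 1.35×10⁻⁴ s⁻¹
Pressure gradient: |∂P/∂n| = 800 Pa / 492000 m = 1.63×10⁻³ Pa/m
Geostrophic speed: V_g = |∂P/∂n|/(fρ) = 1.63×10⁻³/(1.35×10⁻⁴ × 1.12) = 10.7 m/s
Around a low, centrifugal force acts outward with Coriolis, so pressure-gradient force balances both:
(1/ρ)|∂P/∂n| = fV + V²/R  →  V² + fR·V − fR·V_g = 0
With fR = 1.35×10⁻⁴ × 1396×10³ m = 189 m/s:
V = [−fR + √((fR)² + 4 fR V_g)]/2 = [−189 + √(189² + 4×189×10.7)]/2 = 10.2 m/s
Subgeostrophic (V < V_g = 10.7 m/s), as expected around a low.

10.2 m/s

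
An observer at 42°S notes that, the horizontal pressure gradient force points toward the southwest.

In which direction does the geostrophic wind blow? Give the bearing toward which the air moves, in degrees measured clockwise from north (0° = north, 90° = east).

The pressure-gradient force points toward the southwest (bearing 225°).
Geostrophic balance: in the Southern Hemisphere the Coriolis force deflects motion to the left, so the geostrophic wind blows 90° to the left of the pressure-gradient force (low pressure on the right).
Rotating 225° by 90° counterclockwise gives 135° — the wind blows toward the southeast.

135°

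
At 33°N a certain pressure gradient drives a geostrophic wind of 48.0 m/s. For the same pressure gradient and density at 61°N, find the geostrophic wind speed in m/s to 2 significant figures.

30 m/s

With the same pressure gradient and density, V_g ∝ 1/f ∝ 1/sin φ.
V₂ = V₁ · sin φ₁ / sin φ₂ = 48.0 × sin 33° / sin 61°
V₂ = 48.0 × 0.5446/0.8746 = 30 m/s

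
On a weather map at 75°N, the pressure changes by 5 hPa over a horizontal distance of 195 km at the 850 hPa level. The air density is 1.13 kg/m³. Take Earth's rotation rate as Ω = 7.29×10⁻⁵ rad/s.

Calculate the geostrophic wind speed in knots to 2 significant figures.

31 knots

Coriolis parameter at 75°N:
f = 2Ω sin φ = 2 × 7.29×10⁻⁵ × sin 75° = 1.41×10⁻⁴ s⁻¹
Pressure gradient: |∂P/∂n| = 500 Pa / 195000 m = 2.56×10⁻³ Pa/m
Geostrophic balance (pressure-gradient force = Coriolis force):
V_g = (1/(fρ)) |∂P/∂n| = 2.56×10⁻³ / (1.41×10⁻⁴ × 1.13) = 16.1 m/s
Converting: 16.1 m/s × 1.944 = 31 knots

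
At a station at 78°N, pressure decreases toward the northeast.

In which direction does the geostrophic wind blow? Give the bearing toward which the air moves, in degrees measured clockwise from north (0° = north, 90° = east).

The pressure-gradient force points toward the northeast (bearing 045°).
Geostrophic balance: in the Northern Hemisphere the Coriolis force deflects motion to the right, so the geostrophic wind blows 90° to the right of the pressure-gradient force (low pressure on the left).
Rotating 045° by 90° clockwise gives 135° — the wind blows toward the southeast.

135°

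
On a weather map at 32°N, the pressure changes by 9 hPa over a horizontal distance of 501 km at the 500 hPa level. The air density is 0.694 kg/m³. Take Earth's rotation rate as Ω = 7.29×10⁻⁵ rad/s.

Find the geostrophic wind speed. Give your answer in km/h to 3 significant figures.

121 km/h

Coriolis parameter at 32°N:
f = 2Ω sin φ = 2 × 7.29×10⁻⁵ × sin 32° = 7.73×10⁻⁵ s⁻¹
Pressure gradient: |∂P/∂n| = 900 Pa / 501000 m = 1.80×10⁻³ Pa/m
Geostrophic balance (pressure-gradient force = Coriolis force):
V_g = (1/(fρ)) |∂P/∂n| = 1.80×10⁻³ / (7.73×10⁻⁵ × 0.694) = 33.5 m/s
Converting: 33.5 m/s × 3.6 = 121 km/h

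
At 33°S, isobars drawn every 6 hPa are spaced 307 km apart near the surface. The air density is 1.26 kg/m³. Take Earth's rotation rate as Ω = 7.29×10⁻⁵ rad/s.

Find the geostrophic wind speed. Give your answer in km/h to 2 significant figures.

Coriolis parameter at 33°S:
f = 2Ω sin φ = 2 × 7.29×10⁻⁵ × sin 33° = 7.94×10⁻⁵ s⁻¹
Pressure gradient: |∂P/∂n| = 600 Pa / 307000 m = 1.95×10⁻³ Pa/m
Geostrophic balance (pressure-gradient force = Coriolis force):
V_g = (1/(fρ)) |∂P/∂n| = 1.95×10⁻³ / (7.94×10⁻⁵ × 1.26) = 19.5 m/s
Converting: 19.5 m/s × 3.6 = 70 km/h

70 km/h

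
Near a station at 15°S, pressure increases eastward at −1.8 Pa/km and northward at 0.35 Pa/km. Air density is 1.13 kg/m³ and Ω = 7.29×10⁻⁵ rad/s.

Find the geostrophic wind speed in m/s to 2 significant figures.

43 m/s

Coriolis parameter at 15°S:
f = 2Ω sin φ = 2 × 7.29×10⁻⁵ × sin 15° = 3.77×10⁻⁵ s⁻¹
In the Southern Hemisphere f is negative: f = −3.77×10⁻⁵ s⁻¹.
Component geostrophic relations (x east, y north):
u_g = −(1/(fρ)) ∂P/∂y,  v_g = (1/(fρ)) ∂P/∂x
u_g = −(0.35×10⁻³)/(−3.77×10⁻⁵ × 1.13) = 8.21 m/s;  v_g = (−1.8×10⁻³)/(−3.77×10⁻⁵ × 1.13) = 42.2 m/s
|V_g| = √(u_g² + v_g²) = 43.0 m/s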